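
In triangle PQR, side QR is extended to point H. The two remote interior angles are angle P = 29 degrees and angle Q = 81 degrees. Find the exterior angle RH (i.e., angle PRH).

Exterior angle = 29 + 81 = 110 degrees (exterior angle theorem).

110 degrees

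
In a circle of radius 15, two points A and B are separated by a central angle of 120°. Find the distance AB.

Drop a perpendicular from the center to the chord, bisecting both the chord and the central angle.
Each half-chord = r sin(θ/2) = 15 sin(60°).
The full chord = 2 × 15 × sin(60°) = 15*sqrt(3).

15*sqrt(3)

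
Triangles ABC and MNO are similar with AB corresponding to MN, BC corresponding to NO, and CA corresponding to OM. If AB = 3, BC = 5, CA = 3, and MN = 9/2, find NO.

k = 9/2/3 = 3/2. NO = 3/2 * 5 = 15/2.

15/2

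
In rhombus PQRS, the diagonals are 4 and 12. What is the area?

The diagonals of a rhombus divide it into four right triangles.
Each triangle has legs 4/ 2 = 2 and 12/2 = 6, so each has area (1/2)*2*6 = 6.
Four such triangles give total area = (d1 * d2) / 2 = 24.

24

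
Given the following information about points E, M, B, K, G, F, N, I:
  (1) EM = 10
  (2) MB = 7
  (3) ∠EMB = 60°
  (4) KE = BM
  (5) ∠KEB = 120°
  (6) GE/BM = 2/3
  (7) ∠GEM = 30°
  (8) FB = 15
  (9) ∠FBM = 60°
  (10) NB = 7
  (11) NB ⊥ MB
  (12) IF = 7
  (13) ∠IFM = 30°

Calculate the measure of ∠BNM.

Step 1: By the law of cosines on triangle NBM: NM² = 7² + 7² − 2·7·7·cos(90°) = 98, so NM = 7·√2.
Step 2: By the inverse law of cosines on triangle BNM: cos(∠BNM) = (7² + (7·√2)² − 7²) / (2·7·7·√2) = 98/138.59 = 0.7071, so ∠BNM = 45°.

Therefore, the measure of angle ∠BNM = 45°.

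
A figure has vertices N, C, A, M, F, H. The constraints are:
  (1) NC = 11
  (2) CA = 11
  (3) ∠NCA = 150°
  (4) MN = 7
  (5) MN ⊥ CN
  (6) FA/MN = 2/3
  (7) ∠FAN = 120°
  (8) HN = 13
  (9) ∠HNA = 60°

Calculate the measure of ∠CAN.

Step 1: By the law of cosines on triangle ACN: AN² = 11² + 11² − 2·11·11·cos(150°) = 451.58, so AN ≈ 21.25.
Step 2: By the inverse law of cosines on triangle CAN: cos(∠CAN) = (11² + 21.25² − 11²) / (2·11·21.25) = 451.58/467.51 = 0.9659, so ∠CAN = 15°.

Therefore, the measure of angle ∠CAN = 15°.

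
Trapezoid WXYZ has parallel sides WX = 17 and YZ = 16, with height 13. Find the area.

Area of a trapezoid = (base1 + base2) * height / 2
Area = (17 + 16) * 13 / 2
Area = 33 * 13 / 2
Area = 429 / 2
Area = 429/2

429/2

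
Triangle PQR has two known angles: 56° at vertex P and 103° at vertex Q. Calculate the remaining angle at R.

By the triangle angle sum property, the three interior angles of any triangle add up to 180°.
We know angle P = 56° and angle Q = 103°, so their sum is 159°.
Therefore angle R = 180° - 159° = 21°.

21 degrees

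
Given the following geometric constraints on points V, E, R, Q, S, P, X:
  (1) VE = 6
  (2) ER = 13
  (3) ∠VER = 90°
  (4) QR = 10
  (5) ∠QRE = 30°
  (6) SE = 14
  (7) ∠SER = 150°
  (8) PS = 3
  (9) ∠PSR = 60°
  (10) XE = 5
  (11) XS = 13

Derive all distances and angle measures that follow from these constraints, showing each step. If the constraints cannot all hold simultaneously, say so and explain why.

The constraints are consistent.

Step 1: From VE = 6, ER = 13, and ∠VER = 90°, by the law of cosines:
  VR² = VE² + ER² - 2·VE·ER·cos(90°) = 36 + 169 - 0 = 205
  VR ≈ 14.32

Step 2: From ER = 13, RQ = 10, and ∠ERQ = 30°, by the law of cosines:
  EQ² = ER² + RQ² - 2·ER·RQ·cos(30°) = 169 + 100 - 225.2 = 43.83
  EQ ≈ 6.62

Step 3: From RE = 13, ES = 14, and ∠RES = 150°, by the law of cosines:
  RS² = RE² + ES² - 2·RE·ES·cos(150°) = 169 + 196 + 315.2 = 680.2
  RS ≈ 26.08

Step 4: From ES = 14, EX = 5, SX = 13, by the inverse law of cosines:
  cos(∠SEX) = (ES² + EX² - SX²) / (2·ES·EX)
  ∠SEX = 68.2°

Step 5: From SE = 14, SX = 13, EX = 5, by the inverse law of cosines:
  cos(∠ESX) = (SE² + SX² - EX²) / (2·SE·SX)
  ∠ESX = 20.92°

Step 6: From XE = 5, XS = 13, ES = 14, by the inverse law of cosines:
  cos(∠EXS) = (XE² + XS² - ES²) / (2·XE·XS)
  ∠EXS = 90.88°

Step 7: From RS = 26.08, SP = 3, and ∠RSP = 60°, by the law of cosines:
  RP² = RS² + SP² - 2·RS·SP·cos(60°) = 680.2 + 9 - 78.24 = 611
  RP ≈ 24.72

Step 8: From VE = 6, VR = 14.32, ER = 13, by the inverse law of cosines:
  cos(∠EVR) = (VE² + VR² - ER²) / (2·VE·VR)
  ∠EVR = 65.22°

Step 9: From EQ = 6.62, ER = 13, QR = 10, by the inverse law of cosines:
  cos(∠QER) = (EQ² + ER² - QR²) / (2·EQ·ER)
  ∠QER = 49.04°

Step 10: From RE = 13, RS = 26.08, ES = 14, by the inverse law of cosines:
  cos(∠ERS) = (RE² + RS² - ES²) / (2·RE·RS)
  ∠ERS = 15.57°

Step 11: From RE = 13, RV = 14.32, EV = 6, by the inverse law of cosines:
  cos(∠ERV) = (RE² + RV² - EV²) / (2·RE·RV)
  ∠ERV = 24.78°

Step 12: From QE = 6.62, QR = 10, ER = 13, by the inverse law of cosines:
  cos(∠EQR) = (QE² + QR² - ER²) / (2·QE·QR)
  ∠EQR = 100.96°

Step 13: From SE = 14, SR = 26.08, ER = 13, by the inverse law of cosines:
  cos(∠ESR) = (SE² + SR² - ER²) / (2·SE·SR)
  ∠ESR = 14.43°

Step 14: From RP = 24.72, RS = 26.08, PS = 3, by the inverse law of cosines:
  cos(∠PRS) = (RP² + RS² - PS²) / (2·RP·RS)
  ∠PRS = 6.03°

Step 15: From PR = 24.72, PS = 3, RS = 26.08, by the inverse law of cosines:
  cos(∠RPS) = (PR² + PS² - RS²) / (2·PR·PS)
  ∠RPS = 113.97°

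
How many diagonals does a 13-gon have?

Total line segments between 13 vertices = C(13,2) = 78.
Subtract the 13 sides: 78 - 13 = 65 diagonals.

65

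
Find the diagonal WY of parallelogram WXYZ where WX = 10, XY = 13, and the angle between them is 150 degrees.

Using the law of cosines:
d^2 = 10^2 + 13^2 - 2(10)(13)cos(150 degrees)
d^2 = 100 + 169 - 260*-sqrt(3)/2
d^2 = 130*sqrt(3) + 269
d = sqrt(130*sqrt(3) + 269)

sqrt(130*sqrt(3) + 269)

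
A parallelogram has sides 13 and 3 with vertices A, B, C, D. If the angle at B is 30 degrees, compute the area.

The area of a parallelogram equals the product of two adjacent sides times the sine of the included angle.
This is because the height equals 3 * sin(30°) = 3/2.
Area = 13 * 3/2 = 39/2

39/2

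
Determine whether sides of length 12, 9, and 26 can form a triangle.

No.
The triangle inequality is violated: 12 + 9 = 21 ≤ 26.
These lengths cannot form a triangle.

No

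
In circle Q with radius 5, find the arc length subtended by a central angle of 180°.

Arc length = 2πr × θ/360
= 2π × 5 × 1/2
= 5*pi

5*pi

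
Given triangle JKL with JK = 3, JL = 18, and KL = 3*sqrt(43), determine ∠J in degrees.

cos(J) = (3² + 18² - (3*sqrt(43))²) / (2 × 3 × 18) = -1/2, so J = arccos(-1/2) = 120°.

120°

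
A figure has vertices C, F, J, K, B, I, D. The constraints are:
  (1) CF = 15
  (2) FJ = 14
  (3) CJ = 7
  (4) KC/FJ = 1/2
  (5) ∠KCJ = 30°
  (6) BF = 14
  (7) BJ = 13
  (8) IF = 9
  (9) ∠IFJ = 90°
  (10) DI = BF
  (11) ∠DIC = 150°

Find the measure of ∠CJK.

From the given relations: KC = 1/2·FJ = 1/2·14 = 7.
Step 1: By the law of cosines on triangle JCK: JK² = 7² + 7² − 2·7·7·cos(30°) = 13.13, so JK ≈ 3.62.
Step 2: By the inverse law of cosines on triangle CJK: cos(∠CJK) = (7² + 3.62² − 7²) / (2·7·3.62) = 13.13/50.73 = 0.2588, so ∠CJK = 75°.

Therefore, the measure of angle ∠CJK = 75°.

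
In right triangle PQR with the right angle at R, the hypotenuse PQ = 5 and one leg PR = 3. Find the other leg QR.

Rearranging the Pythagorean theorem to solve for the unknown leg:
leg^2 = hypotenuse^2 - known_leg^2 = 25 - 9 = 16
leg = sqrt(16) = 4.

4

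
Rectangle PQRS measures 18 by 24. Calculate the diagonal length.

A rectangle's diagonal splits it into two right triangles, with the diagonal as the hypotenuse.
By the Pythagorean theorem, d^2 = 18^2 + 24^2 = 900.
Therefore d = sqrt(900) = 30.

30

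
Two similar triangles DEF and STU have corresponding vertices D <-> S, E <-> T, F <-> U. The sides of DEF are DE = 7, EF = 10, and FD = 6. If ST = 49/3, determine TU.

Similar triangles have proportional sides. Setting up the proportion:
ST / DE = TU / EF
49/3 / 7 = TU / 10
TU = 10 * 49/3 / 7 = 70/3.

70/3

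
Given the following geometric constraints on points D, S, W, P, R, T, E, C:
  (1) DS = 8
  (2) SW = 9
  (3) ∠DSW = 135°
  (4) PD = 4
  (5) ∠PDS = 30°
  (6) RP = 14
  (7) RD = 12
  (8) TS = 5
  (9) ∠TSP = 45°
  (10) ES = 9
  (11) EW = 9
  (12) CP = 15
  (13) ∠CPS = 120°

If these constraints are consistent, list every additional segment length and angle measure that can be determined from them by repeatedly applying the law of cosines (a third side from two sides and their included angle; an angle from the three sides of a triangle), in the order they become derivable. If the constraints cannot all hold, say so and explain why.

The constraints are consistent. Derivable facts, in order:
After 1 step:
- DW ≈ 15.71
- SP ≈ 4.96
- ∠DPR = 52.62°
- ∠DRP = 15.36°
- ∠ESW = 60°
- ∠EWS = 60°
- ∠PDR = 112.02°
- ∠SEW = 60°
After 2 steps:
- PT ≈ 3.81
- SC ≈ 18
- ∠DPS = 126.21°
- ∠DSP = 23.79°
- ∠DWS = 21.1°
- ∠SDW = 23.9°
After 3 steps:
- ∠CSP = 46.2°
- ∠PCS = 13.8°
- ∠PTS = 66.91°
- ∠SPT = 68.09°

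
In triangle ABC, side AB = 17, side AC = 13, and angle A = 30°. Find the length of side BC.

Law of cosines: BC^2 = 17^2 + 13^2 - 2(17)(13)cos(30°) = 458 - 221*sqrt(3), so BC = sqrt(458 - 221*sqrt(3)).

sqrt(458 - 221*sqrt(3))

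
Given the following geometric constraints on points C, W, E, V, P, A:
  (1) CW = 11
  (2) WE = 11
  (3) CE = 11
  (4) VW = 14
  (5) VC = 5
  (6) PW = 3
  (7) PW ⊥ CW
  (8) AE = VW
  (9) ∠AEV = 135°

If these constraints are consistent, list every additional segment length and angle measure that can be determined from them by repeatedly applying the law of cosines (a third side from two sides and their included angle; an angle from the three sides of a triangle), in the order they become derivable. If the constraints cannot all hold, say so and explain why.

The constraints are consistent. Derivable facts, in order:
After 1 step:
- CP = √130
- ∠CEW = 60°
- ∠CVW = 44.42°
- ∠CWE = 60°
- ∠CWV = 18.55°
- ∠ECW = 60°
- ∠VCW = 117.04°
After 2 steps:
- ∠CPW = 74.74°
- ∠PCW = 15.26°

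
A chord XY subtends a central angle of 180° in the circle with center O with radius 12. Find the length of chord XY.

Drop a perpendicular from the center to the chord, bisecting both the chord and the central angle.
Each half-chord = r sin(θ/2) = 12 sin(90°).
The full chord = 2 × 12 × sin(90°) = 24.

24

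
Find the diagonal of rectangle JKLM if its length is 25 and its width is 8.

Using the Pythagorean theorem:
d² = 25² + 8² = 625 + 64 = 689
d = sqrt(689)

sqrt(689)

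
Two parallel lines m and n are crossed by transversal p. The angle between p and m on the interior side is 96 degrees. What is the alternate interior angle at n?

Alternate interior angles are equal: 96 degrees.

96 degrees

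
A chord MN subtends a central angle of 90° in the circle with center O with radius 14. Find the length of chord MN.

Chord length = 2r sin(θ/2)
= 2 × 14 × sin(90°/2)
= 2 × 14 × sin(45°)
= 14*sqrt(2)

14*sqrt(2)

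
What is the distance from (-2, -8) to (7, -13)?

d = sqrt((9)^2 + (-5)^2) = sqrt(106)

sqrt(106)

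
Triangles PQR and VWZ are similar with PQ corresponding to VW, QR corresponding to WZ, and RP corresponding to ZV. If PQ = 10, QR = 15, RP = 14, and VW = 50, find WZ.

Since the triangles are similar, the ratio of corresponding sides is constant.
Scale factor k = VW / PQ = 50 / 10 = 5
WZ = k * QR = 5 * 15 = 75

75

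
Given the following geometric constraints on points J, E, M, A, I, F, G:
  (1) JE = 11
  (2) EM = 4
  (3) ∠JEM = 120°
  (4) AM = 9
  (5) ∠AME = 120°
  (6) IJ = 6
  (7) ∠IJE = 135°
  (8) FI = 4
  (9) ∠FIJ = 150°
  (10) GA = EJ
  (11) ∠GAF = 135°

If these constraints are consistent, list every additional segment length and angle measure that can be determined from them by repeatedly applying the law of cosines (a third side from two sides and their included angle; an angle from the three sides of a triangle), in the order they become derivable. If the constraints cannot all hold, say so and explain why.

The constraints are consistent. Derivable facts, in order:
After 1 step:
- EA = √133
- EI ≈ 15.82
- JF ≈ 9.67
- JM = √181
After 2 steps:
- ∠AEM = 42.52°
- ∠EAM = 17.48°
- ∠EIJ = 29.45°
- ∠EJM = 14.92°
- ∠EMJ = 45.08°
- ∠FJI = 11.93°
- ∠IEJ = 15.55°
- ∠IFJ = 18.07°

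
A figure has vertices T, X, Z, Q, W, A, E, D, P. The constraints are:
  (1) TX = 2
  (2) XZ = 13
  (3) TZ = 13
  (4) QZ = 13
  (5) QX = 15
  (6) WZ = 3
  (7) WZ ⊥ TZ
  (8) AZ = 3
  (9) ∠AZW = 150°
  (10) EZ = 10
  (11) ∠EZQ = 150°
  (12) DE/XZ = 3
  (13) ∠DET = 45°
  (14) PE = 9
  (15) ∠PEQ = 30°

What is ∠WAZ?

Step 1: By the law of cosines on triangle AZW: AW² = 3² + 3² − 2·3·3·cos(150°) = 33.59, so AW ≈ 5.8.
Step 2: By the inverse law of cosines on triangle WAZ: cos(∠WAZ) = (5.8² + 3² − 3²) / (2·5.8·3) = 33.59/34.77 = 0.9659, so ∠WAZ = 15°.

Therefore, the measure of angle ∠WAZ = 15°.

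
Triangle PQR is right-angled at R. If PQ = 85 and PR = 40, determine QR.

QR = sqrt(85^2 - 40^2) = sqrt(5625) = 75

75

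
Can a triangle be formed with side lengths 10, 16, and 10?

Yes.
The triangle inequality requires that the sum of any two sides exceeds the third.
Here 10 + 10 = 20 > 16, so the condition is met.

Yes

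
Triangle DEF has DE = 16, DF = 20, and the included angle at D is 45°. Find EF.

By the law of cosines: EF^2 = DE^2 + DF^2 - 2*DE*DF*cos(D)
EF^2 = 16^2 + 20^2 - 2*16*20*cos(45°)
EF^2 = 256 + 400 - 640*(sqrt(2)/2)
EF^2 = 656 - 320*sqrt(2)
EF = 4*sqrt(41 - 20*sqrt(2))

4*sqrt(41 - 20*sqrt(2))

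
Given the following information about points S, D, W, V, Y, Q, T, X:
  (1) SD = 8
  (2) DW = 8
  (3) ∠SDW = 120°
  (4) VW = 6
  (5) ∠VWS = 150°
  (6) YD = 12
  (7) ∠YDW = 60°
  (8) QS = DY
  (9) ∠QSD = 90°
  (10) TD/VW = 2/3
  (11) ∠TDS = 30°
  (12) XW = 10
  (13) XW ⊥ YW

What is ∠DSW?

Step 1: By the law of cosines on triangle SDW: SW² = 8² + 8² − 2·8·8·cos(120°) = 192, so SW = 8·√3.
Step 2: By the inverse law of cosines on triangle DSW: cos(∠DSW) = (8² + (8·√3)² − 8²) / (2·8·8·√3) = 192/221.7 = 0.866, so ∠DSW = 30°.

Therefore, the measure of angle ∠DSW = 30°.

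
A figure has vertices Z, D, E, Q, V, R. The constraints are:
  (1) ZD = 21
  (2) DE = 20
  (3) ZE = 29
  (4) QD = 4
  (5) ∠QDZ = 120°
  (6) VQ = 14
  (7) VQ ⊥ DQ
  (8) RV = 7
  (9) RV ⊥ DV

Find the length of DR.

Step 1: By the law of cosines on triangle DQV: DV² = 4² + 14² − 2·4·14·cos(90°) = 212, so DV = 2·√53.
Step 2: By the law of cosines on triangle DVR: DR² = (2·√53)² + 7² − 2·2·√53·7·cos(90°) = 261, so DR = 3·√29.

Therefore, the length of DR = 3·√29.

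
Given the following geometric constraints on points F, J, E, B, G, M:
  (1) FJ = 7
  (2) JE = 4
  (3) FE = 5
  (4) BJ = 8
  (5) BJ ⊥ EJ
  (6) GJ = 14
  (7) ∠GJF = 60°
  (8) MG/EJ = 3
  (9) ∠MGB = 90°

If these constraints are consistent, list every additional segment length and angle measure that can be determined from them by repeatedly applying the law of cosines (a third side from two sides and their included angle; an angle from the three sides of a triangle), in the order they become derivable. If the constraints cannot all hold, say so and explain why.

The constraints are consistent. Derivable facts, in order:
After 1 step:
- EB = 4·√5
- FG = 7·√3
- ∠EFJ = 34.05°
- ∠EJF = 44.42°
- ∠FEJ = 101.54°
After 2 steps:
- ∠BEJ = 63.43°
- ∠EBJ = 26.57°
- ∠FGJ = 30°
- ∠GFJ = 90°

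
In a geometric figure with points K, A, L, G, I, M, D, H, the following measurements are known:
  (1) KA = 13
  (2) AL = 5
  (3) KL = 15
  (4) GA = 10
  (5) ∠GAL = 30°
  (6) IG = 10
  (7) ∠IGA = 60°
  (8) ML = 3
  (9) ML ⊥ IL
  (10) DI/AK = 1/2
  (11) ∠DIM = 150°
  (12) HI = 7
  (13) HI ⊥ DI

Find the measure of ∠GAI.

Step 1: By the law of cosines on triangle AGI: AI² = 10² + 10² − 2·10·10·cos(60°) = 100, so AI = 10.
Step 2: By the inverse law of cosines on triangle GAI: cos(∠GAI) = (10² + 10² − 10²) / (2·10·10) = 100/200 = 0.5, so ∠GAI = 60°.

Therefore, the measure of angle ∠GAI = 60°.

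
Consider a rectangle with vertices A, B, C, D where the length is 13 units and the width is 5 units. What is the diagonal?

Using the Pythagorean theorem:
d² = 13² + 5² = 169 + 25 = 194
d = sqrt(194)

sqrt(194)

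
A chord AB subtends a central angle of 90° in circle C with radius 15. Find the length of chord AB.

Chord length = 2r sin(θ/2)
= 2 × 15 × sin(90°/2)
= 2 × 15 × sin(45°)
= 15*sqrt(2)

15*sqrt(2)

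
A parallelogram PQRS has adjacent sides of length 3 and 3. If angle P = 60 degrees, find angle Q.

Opposite sides of a parallelogram are parallel, so consecutive angles form co-interior angles on a transversal.
Co-interior angles sum to 180°, giving angle Q = 180 - 60 = 120 degrees.

120 degrees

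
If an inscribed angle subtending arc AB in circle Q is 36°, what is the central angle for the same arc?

The inscribed angle theorem states that a central angle is always twice any inscribed angle that subtends the same arc.
Since the inscribed angle is 36°, the central angle = 2 × 36° = 72°.

72°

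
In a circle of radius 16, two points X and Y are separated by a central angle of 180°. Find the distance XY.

Drop a perpendicular from the center to the chord, bisecting both the chord and the central angle.
Each half-chord = r sin(θ/2) = 16 sin(90°).
The full chord = 2 × 16 × sin(90°) = 32.

32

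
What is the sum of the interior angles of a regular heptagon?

The sum of interior angles of an n-sided polygon is (n - 2) * 180.
For n = 7: (7 - 2) * 180 = 5 * 180 = 900 degrees.

900 degrees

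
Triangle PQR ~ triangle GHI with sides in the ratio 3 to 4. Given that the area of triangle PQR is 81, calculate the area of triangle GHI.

Area ratio = (3/4)^2 = 9/16. Area of GHI = 81 * 16/9 = 144.

144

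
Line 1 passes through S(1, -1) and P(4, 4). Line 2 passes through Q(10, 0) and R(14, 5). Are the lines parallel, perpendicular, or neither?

Slope of line 1: m1 = (4 - -1)/(4 - 1) = 5/3 = 5/3
Slope of line 2: m2 = (5 - 0)/(14 - 10) = 5/4 = 5/4
For parallel lines we need equal slopes: 5/3 != 5/4.
For perpendicular lines we need m1*m2 = -1: (5/3)(5/4) = 25/12 != -1.
Since neither condition holds, the lines are neither parallel nor perpendicular.

Neither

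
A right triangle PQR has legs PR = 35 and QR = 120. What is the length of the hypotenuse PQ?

By the Pythagorean theorem: PQ^2 = PR^2 + QR^2
PQ^2 = 35^2 + 120^2 = 1225 + 14400 = 15625
PQ = sqrt(15625) = 125

125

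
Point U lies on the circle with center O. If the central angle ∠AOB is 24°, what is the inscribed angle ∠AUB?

An inscribed angle intercepts an arc from a point on the circle, while the central angle intercepts the same arc from the center.
The inscribed angle is always half the central angle: 24° / 2 = 12°.

12°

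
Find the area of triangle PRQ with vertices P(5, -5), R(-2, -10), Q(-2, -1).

Shoelace: Area = (1/2)|5(-10--1) + -2(-1--5) + -2(-5--10)| = (1/2)(63) = 63/2

63/2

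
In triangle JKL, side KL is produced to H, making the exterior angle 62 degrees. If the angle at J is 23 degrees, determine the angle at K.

The exterior angle theorem states that an exterior angle equals the sum of the two non-adjacent interior angles.
So 62 = 23 + angle K, which gives angle K = 62 - 23 = 39 degrees.

39 degrees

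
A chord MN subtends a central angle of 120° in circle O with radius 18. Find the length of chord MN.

Drop a perpendicular from the center to the chord, bisecting both the chord and the central angle.
Each half-chord = r sin(θ/2) = 18 sin(60°).
The full chord = 2 × 18 × sin(60°) = 18*sqrt(3).

18*sqrt(3)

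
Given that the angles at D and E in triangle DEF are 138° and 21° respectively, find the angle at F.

Let angle F = x. Then 138 + 21 + x = 180.
x = 180 - 159 = 21 degrees.

21 degrees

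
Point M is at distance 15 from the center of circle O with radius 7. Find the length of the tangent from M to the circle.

The tangent, radius, and line from the external point to the center form a right triangle.
The right angle is where the tangent meets the radius.
By the Pythagorean theorem: tangent² + 7² = 15²
tangent² = 225 - 49 = 176
tangent = 4*sqrt(11)

4*sqrt(11)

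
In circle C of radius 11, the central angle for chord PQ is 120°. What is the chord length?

Chord length = 2r sin(θ/2)
= 2 × 11 × sin(120°/2)
= 2 × 11 × sin(60°)
= 11*sqrt(3)

11*sqrt(3)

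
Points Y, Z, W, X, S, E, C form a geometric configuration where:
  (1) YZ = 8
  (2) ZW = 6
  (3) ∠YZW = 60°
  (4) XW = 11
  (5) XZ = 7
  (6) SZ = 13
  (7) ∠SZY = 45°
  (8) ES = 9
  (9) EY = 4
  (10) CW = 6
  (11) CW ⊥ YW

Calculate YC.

Step 1: By the law of cosines on triangle YZW: YW² = 8² + 6² − 2·8·6·cos(60°) = 52, so YW = 2·√13.
Step 2: By the law of cosines on triangle YWC: YC² = (2·√13)² + 6² − 2·2·√13·6·cos(90°) = 88, so YC = 2·√22.

Therefore, the length of YC = 2·√22.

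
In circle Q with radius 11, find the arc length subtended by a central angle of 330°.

The full circumference is 2πr = 2π(11) = 22*pi.
The arc spans 330° out of 360°, which is a fraction of 11/12.
Arc length = 22*pi × 11/12 = 121*pi/6.

121*pi/6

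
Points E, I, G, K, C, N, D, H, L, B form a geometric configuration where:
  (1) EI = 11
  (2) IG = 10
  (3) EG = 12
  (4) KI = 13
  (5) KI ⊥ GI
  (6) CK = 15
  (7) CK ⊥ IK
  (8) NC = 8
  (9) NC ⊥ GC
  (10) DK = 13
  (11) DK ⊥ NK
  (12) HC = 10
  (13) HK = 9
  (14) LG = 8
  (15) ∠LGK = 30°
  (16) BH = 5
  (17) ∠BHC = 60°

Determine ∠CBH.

Step 1: By the law of cosines on triangle BHC: BC² = 5² + 10² − 2·5·10·cos(60°) = 75, so BC = 5·√3.
Step 2: By the inverse law of cosines on triangle CBH: cos(∠CBH) = ((5·√3)² + 5² − 10²) / (2·5·√3·5) = 0/86.6 = 0, so ∠CBH = 90°.

Therefore, the measure of angle ∠CBH = 90°.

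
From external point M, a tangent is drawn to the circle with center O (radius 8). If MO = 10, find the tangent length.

The tangent, radius, and line from the external point to the center form a right triangle.
The right angle is where the tangent meets the radius.
By the Pythagorean theorem: tangent² + 8² = 10²
tangent² = 100 - 64 = 36
tangent = 6

6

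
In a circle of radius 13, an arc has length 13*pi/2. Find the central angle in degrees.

The full circumference is 2πr = 26*pi.
The arc is 13*pi/2 / 26*pi = 1/4 of the full circle.
So the central angle = 1/4 × 360° = 90°.

90°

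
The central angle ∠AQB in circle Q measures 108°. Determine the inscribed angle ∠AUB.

An inscribed angle intercepts an arc from a point on the circle, while the central angle intercepts the same arc from the center.
The inscribed angle is always half the central angle: 108° / 2 = 54°.

54°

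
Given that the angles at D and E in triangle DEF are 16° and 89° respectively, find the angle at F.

The interior angles sum to 180°: angle F = 180 - 16 - 89 = 75°.
The triangle is acute (angles 16°, 89°, 75°).

75 degrees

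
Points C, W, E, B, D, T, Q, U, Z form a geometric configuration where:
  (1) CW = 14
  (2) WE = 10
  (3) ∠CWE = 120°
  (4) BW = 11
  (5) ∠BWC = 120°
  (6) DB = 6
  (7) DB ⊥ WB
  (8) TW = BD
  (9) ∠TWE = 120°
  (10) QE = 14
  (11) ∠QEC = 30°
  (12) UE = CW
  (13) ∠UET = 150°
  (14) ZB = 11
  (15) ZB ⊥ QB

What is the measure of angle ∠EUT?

From the given relations: TW = BD = 6; UE = CW = 14.
Step 1: By the law of cosines on triangle EWT: ET² = 10² + 6² − 2·10·6·cos(120°) = 196, so ET = 14.
Step 2: By the law of cosines on triangle UET: UT² = 14² + 14² − 2·14·14·cos(150°) = 731.48, so UT ≈ 27.05.
Step 3: By the inverse law of cosines on triangle EUT: cos(∠EUT) = (14² + 27.05² − 14²) / (2·14·27.05) = 731.48/757.29 = 0.9659, so ∠EUT = 15°.

Therefore, the measure of angle ∠EUT = 15°.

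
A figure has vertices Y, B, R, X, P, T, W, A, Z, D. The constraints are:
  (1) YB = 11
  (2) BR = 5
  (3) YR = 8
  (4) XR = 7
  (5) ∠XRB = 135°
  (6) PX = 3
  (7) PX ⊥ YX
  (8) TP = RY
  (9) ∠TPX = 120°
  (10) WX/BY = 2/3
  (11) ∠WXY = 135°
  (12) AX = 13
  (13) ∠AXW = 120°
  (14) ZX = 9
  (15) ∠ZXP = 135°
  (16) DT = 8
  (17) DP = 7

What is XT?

From the given relations: TP = RY = 8.
Step 1: By the law of cosines on triangle XPT: XT² = 3² + 8² − 2·3·8·cos(120°) = 97, so XT = √97.

Therefore, the length of XT = √97.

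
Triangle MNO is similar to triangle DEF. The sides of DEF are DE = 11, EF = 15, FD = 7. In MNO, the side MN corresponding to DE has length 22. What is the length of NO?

Since the triangles are similar, the ratio of corresponding sides is constant.
Scale factor k = MN / DE = 22 / 11 = 2
NO = k * EF = 2 * 15 = 30

30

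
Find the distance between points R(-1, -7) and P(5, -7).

d = sqrt((5 - -1)^2 + (-7 - -7)^2)
d = sqrt(6^2 + 0^2)
d = sqrt(36 + 0)
d = sqrt(36) = 6

6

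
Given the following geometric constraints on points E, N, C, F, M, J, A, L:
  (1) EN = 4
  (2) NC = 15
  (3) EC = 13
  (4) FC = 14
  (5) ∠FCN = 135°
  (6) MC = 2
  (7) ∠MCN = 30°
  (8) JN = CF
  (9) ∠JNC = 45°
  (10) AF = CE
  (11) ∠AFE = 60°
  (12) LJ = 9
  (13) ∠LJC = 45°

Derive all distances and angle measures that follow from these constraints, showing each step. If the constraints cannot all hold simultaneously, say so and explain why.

The constraints are consistent.

From the given relations:
  JN = CF = 14
  AF = CE = 13

Step 1: From NC = 15, CF = 14, and ∠NCF = 135°, by the law of cosines:
  NF² = NC² + CF² - 2·NC·CF·cos(135°) = 225 + 196 + 297 = 718
  NF ≈ 26.8

Step 2: From NC = 15, CM = 2, and ∠NCM = 30°, by the law of cosines:
  NM² = NC² + CM² - 2·NC·CM·cos(30°) = 225 + 4 - 51.96 = 177
  NM ≈ 13.31

Step 3: From CN = 15, NJ = 14, and ∠CNJ = 45°, by the law of cosines:
  CJ² = CN² + NJ² - 2·CN·NJ·cos(45°) = 225 + 196 - 297 = 124
  CJ ≈ 11.14

Step 4: From EC = 13, EN = 4, CN = 15, by the inverse law of cosines:
  cos(∠CEN) = (EC² + EN² - CN²) / (2·EC·EN)
  ∠CEN = 112.62°

Step 5: From NC = 15, NE = 4, CE = 13, by the inverse law of cosines:
  cos(∠CNE) = (NC² + NE² - CE²) / (2·NC·NE)
  ∠CNE = 53.13°

Step 6: From CE = 13, CN = 15, EN = 4, by the inverse law of cosines:
  cos(∠ECN) = (CE² + CN² - EN²) / (2·CE·CN)
  ∠ECN = 14.25°

Step 7: From CJ = 11.14, JL = 9, and ∠CJL = 45°, by the law of cosines:
  CL² = CJ² + JL² - 2·CJ·JL·cos(45°) = 124 + 81 - 141.7 = 63.27
  CL ≈ 7.95

Step 8: From NC = 15, NF = 26.8, CF = 14, by the inverse law of cosines:
  cos(∠CNF) = (NC² + NF² - CF²) / (2·NC·NF)
  ∠CNF = 21.68°

Step 9: From NC = 15, NM = 13.31, CM = 2, by the inverse law of cosines:
  cos(∠CNM) = (NC² + NM² - CM²) / (2·NC·NM)
  ∠CNM = 4.31°

Step 10: From CJ = 11.14, CN = 15, JN = 14, by the inverse law of cosines:
  cos(∠JCN) = (CJ² + CN² - JN²) / (2·CJ·CN)
  ∠JCN = 62.74°

Step 11: From FC = 14, FN = 26.8, CN = 15, by the inverse law of cosines:
  cos(∠CFN) = (FC² + FN² - CN²) / (2·FC·FN)
  ∠CFN = 23.32°

Step 12: From MC = 2, MN = 13.31, CN = 15, by the inverse law of cosines:
  cos(∠CMN) = (MC² + MN² - CN²) / (2·MC·MN)
  ∠CMN = 145.69°

Step 13: From JC = 11.14, JN = 14, CN = 15, by the inverse law of cosines:
  cos(∠CJN) = (JC² + JN² - CN²) / (2·JC·JN)
  ∠CJN = 72.26°

Step 14: From CJ = 11.14, CL = 7.95, JL = 9, by the inverse law of cosines:
  cos(∠JCL) = (CJ² + CL² - JL²) / (2·CJ·CL)
  ∠JCL = 53.13°

Step 15: From LC = 7.95, LJ = 9, CJ = 11.14, by the inverse law of cosines:
  cos(∠CLJ) = (LC² + LJ² - CJ²) / (2·LC·LJ)
  ∠CLJ = 81.87°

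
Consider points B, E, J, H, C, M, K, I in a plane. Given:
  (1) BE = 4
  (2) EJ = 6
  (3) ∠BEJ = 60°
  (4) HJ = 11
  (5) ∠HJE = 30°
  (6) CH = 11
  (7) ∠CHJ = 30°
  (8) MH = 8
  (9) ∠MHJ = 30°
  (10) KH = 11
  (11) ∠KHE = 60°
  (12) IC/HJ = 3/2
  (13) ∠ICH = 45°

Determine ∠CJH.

Step 1: By the law of cosines on triangle JHC: JC² = 11² + 11² − 2·11·11·cos(30°) = 32.42, so JC ≈ 5.69.
Step 2: By the inverse law of cosines on triangle CJH: cos(∠CJH) = (5.69² + 11² − 11²) / (2·5.69·11) = 32.42/125.27 = 0.2588, so ∠CJH = 75°.

Therefore, the measure of angle ∠CJH = 75°.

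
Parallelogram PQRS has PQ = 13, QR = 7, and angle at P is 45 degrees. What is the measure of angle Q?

Consecutive angles are supplementary: angle Q = 180 - 45 = 135 degrees.

135 degrees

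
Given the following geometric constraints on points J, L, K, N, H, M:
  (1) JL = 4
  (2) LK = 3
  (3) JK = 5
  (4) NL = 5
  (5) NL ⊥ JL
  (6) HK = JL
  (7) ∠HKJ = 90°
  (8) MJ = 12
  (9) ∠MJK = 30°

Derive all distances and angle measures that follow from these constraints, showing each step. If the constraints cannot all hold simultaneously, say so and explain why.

The constraints are consistent.

From the given relations:
  HK = JL = 4

Step 1: From JL = 4, LN = 5, and ∠JLN = 90°, by the law of cosines:
  JN² = JL² + LN² - 2·JL·LN·cos(90°) = 16 + 25 - 0 = 41
  JN = √41

Step 2: From JK = 5, KH = 4, and ∠JKH = 90°, by the law of cosines:
  JH² = JK² + KH² - 2·JK·KH·cos(90°) = 25 + 16 - 0 = 41
  JH = √41

Step 3: From KJ = 5, JM = 12, and ∠KJM = 30°, by the law of cosines:
  KM² = KJ² + JM² - 2·KJ·JM·cos(30°) = 25 + 144 - 103.9 = 65.08
  KM ≈ 8.07

Step 4: From JK = 5, JL = 4, KL = 3, by the inverse law of cosines:
  cos(∠KJL) = (JK² + JL² - KL²) / (2·JK·JL)
  ∠KJL = 36.87°

Step 5: From LJ = 4, LK = 3, JK = 5, by the inverse law of cosines:
  cos(∠JLK) = (LJ² + LK² - JK²) / (2·LJ·LK)
  ∠JLK = 90°

Step 6: From KJ = 5, KL = 3, JL = 4, by the inverse law of cosines:
  cos(∠JKL) = (KJ² + KL² - JL²) / (2·KJ·KL)
  ∠JKL = 53.13°

Step 7: From JH = √41, JK = 5, HK = 4, by the inverse law of cosines:
  cos(∠HJK) = (JH² + JK² - HK²) / (2·JH·JK)
  ∠HJK = 38.66°

Step 8: From JL = 4, JN = √41, LN = 5, by the inverse law of cosines:
  cos(∠LJN) = (JL² + JN² - LN²) / (2·JL·JN)
  ∠LJN = 51.34°

Step 9: From KJ = 5, KM = 8.07, JM = 12, by the inverse law of cosines:
  cos(∠JKM) = (KJ² + KM² - JM²) / (2·KJ·KM)
  ∠JKM = 131.95°

Step 10: From NJ = √41, NL = 5, JL = 4, by the inverse law of cosines:
  cos(∠JNL) = (NJ² + NL² - JL²) / (2·NJ·NL)
  ∠JNL = 38.66°

Step 11: From HJ = √41, HK = 4, JK = 5, by the inverse law of cosines:
  cos(∠JHK) = (HJ² + HK² - JK²) / (2·HJ·HK)
  ∠JHK = 51.34°

Step 12: From MJ = 12, MK = 8.07, JK = 5, by the inverse law of cosines:
  cos(∠JMK) = (MJ² + MK² - JK²) / (2·MJ·MK)
  ∠JMK = 18.05°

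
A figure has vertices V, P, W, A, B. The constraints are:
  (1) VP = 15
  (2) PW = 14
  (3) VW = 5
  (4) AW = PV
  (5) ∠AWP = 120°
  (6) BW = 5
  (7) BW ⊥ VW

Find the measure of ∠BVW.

Step 1: By the law of cosines on triangle VWB: VB² = 5² + 5² − 2·5·5·cos(90°) = 50, so VB = 5·√2.
Step 2: By the inverse law of cosines on triangle BVW: cos(∠BVW) = ((5·√2)² + 5² − 5²) / (2·5·√2·5) = 50/70.71 = 0.7071, so ∠BVW = 45°.

Therefore, the measure of angle ∠BVW = 45°.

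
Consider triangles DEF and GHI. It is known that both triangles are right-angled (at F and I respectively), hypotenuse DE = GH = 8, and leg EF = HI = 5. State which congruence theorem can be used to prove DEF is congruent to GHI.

The given information provides:
both triangles are right-angled (at F and I respectively), hypotenuse DE = GH = 8, and leg EF = HI = 5
This matches the HL congruence theorem.
The hypotenuse and one leg of two right triangles are equal (Hypotenuse-Leg).

HL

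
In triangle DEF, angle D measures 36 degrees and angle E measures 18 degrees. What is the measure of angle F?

The interior angles sum to 180°: angle F = 180 - 36 - 18 = 126°.
The triangle is obtuse (angles 36°, 18°, 126°).

126 degrees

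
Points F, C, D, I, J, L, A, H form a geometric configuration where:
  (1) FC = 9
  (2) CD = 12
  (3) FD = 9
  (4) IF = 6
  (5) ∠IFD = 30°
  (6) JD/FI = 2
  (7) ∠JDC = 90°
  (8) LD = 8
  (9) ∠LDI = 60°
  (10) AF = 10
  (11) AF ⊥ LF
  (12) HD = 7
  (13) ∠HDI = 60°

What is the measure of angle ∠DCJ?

From the given relations: JD = 2·FI = 2·6 = 12.
Step 1: By the law of cosines on triangle CDJ: CJ² = 12² + 12² − 2·12·12·cos(90°) = 288, so CJ = 12·√2.
Step 2: By the inverse law of cosines on triangle DCJ: cos(∠DCJ) = (12² + (12·√2)² − 12²) / (2·12·12·√2) = 288/407.29 = 0.7071, so ∠DCJ = 45°.

Therefore, the measure of angle ∠DCJ = 45°.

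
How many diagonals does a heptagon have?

The number of diagonals in an n-gon is n(n - 3)/2.
For n = 7: 7(7 - 3)/2 = 7 × 4 / 2 = 14.

14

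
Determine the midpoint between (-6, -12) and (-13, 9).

M = ((x₁ + x₂)/2, (y₁ + y₂)/2)
= ((-6 + -13)/2, (-12 + 9)/2)
= (-19/2, -3/2) = (-19/2, -3/2)

(-19/2, -3/2)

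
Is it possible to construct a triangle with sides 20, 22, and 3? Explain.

Check all three triangle inequalities:
20 + 22 = 42 > 3 ✓
20 + 3 = 23 > 22 ✓
22 + 3 = 25 > 20 ✓
All conditions hold, so these sides form a valid triangle.

Yes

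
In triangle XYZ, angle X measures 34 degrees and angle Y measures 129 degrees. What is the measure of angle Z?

By the triangle angle sum property, the three interior angles of any triangle add up to 180°.
We know angle X = 34° and angle Y = 129°, so their sum is 163°.
Therefore angle Z = 180° - 163° = 17°.

17 degrees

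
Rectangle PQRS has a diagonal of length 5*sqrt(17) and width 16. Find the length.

Using the Pythagorean theorem: d^2 = a^2 + b^2
b^2 = d^2 - a^2
b^2 = 425 - 256
b^2 = 169
b = sqrt(169) = 13

13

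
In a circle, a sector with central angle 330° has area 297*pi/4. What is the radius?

Sector area A = πr² × θ/360, so r² = 360A / (πθ).
r² = 360 × 297*pi/4 / (π × 330)
r² = 81
r = 9

9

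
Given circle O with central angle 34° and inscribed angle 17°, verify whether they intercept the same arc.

By the inscribed angle theorem, if both angles subtend the same arc, the inscribed angle must be half the central angle.
Half of 34° = 17°, which equals the given inscribed angle of 17°.
Therefore, yes, they correspond to the same arc.

Yes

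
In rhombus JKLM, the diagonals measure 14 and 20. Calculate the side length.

Half-diagonals are 7 and 10. side = sqrt(7^2 + 10^2) = sqrt(149)

sqrt(149)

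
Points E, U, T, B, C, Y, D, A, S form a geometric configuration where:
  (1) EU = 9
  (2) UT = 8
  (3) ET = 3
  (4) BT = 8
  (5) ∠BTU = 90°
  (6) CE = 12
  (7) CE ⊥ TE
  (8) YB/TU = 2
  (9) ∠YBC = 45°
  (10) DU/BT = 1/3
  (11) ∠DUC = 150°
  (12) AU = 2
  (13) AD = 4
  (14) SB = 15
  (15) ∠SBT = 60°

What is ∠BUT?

Step 1: By the law of cosines on triangle UTB: UB² = 8² + 8² − 2·8·8·cos(90°) = 128, so UB = 8·√2.
Step 2: By the inverse law of cosines on triangle BUT: cos(∠BUT) = ((8·√2)² + 8² − 8²) / (2·8·√2·8) = 128/181.02 = 0.7071, so ∠BUT = 45°.

Therefore, the measure of angle ∠BUT = 45°.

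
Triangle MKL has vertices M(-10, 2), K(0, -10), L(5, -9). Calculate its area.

Using the Shoelace formula for a triangle:
Area = (1/2)|x0(y1 - y2) + x1(y2 - y0) + x2(y0 - y1)|
Area = (1/2)|-10(-10 - -9) + 0(-9 - 2) + 5(2 - -10)|
Area = (1/2)|10 + 0 + 60|
Area = (1/2)|70|
Area = (1/2)(70)
Area = 35

35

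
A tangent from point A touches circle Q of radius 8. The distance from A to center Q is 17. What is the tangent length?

tangent = √(d² - r²) = √(17² - 8²) = √(289 - 64) = √225 = 15

15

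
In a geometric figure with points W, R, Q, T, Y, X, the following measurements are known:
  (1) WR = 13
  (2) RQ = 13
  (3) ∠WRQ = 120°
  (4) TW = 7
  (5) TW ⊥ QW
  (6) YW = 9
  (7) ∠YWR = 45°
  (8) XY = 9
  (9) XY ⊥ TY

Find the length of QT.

Step 1: By the law of cosines on triangle QRW: QW² = 13² + 13² − 2·13·13·cos(120°) = 507, so QW = 13·√3.
Step 2: By the law of cosines on triangle QWT: QT² = (13·√3)² + 7² − 2·13·√3·7·cos(90°) = 556, so QT = 2·√139.

Therefore, the length of QT = 2·√139.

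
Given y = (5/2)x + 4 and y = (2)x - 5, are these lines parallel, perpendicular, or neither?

Slope of line 1: m1 = 5/2
Slope of line 2: m2 = 2
For parallel lines we need equal slopes: 5/2 != 2.
For perpendicular lines we need m1*m2 = -1: (5/2)(2) = 5 != -1.
Since neither condition holds, the lines are neither parallel nor perpendicular.

Neither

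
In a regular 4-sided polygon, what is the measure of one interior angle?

Each interior angle of a regular n-gon is (n - 2) * 180 / n.
For n = 4: (4 - 2) * 180 / 4 = 360/4 = 90 degrees.

90 degrees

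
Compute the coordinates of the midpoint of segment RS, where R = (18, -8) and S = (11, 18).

The midpoint is the average of the coordinates:
x: (18 + 11)/2 = 29/2
y: (-8 + 18)/2 = 5
Midpoint = (29/2, 5)

(29/2, 5)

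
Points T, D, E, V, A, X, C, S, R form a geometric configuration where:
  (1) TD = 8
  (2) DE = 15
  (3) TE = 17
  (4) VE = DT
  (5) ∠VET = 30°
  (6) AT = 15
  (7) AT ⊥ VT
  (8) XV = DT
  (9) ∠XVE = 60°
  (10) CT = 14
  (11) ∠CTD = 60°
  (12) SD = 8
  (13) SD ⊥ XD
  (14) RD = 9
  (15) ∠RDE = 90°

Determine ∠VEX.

From the given relations: VE = DT = 8; XV = DT = 8.
Step 1: By the law of cosines on triangle EVX: EX² = 8² + 8² − 2·8·8·cos(60°) = 64, so EX = 8.
Step 2: By the inverse law of cosines on triangle VEX: cos(∠VEX) = (8² + 8² − 8²) / (2·8·8) = 64/128 = 0.5, so ∠VEX = 60°.

Therefore, the measure of angle ∠VEX = 60°.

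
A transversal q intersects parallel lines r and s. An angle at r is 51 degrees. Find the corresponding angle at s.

When a transversal crosses parallel lines, angles in the same position at each intersection are called corresponding angles.
These are always equal, so the answer is 51 degrees.

51 degrees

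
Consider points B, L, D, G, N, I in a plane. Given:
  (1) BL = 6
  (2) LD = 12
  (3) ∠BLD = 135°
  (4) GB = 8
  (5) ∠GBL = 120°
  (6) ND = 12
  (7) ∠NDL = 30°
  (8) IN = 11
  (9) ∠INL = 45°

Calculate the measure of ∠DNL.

Step 1: By the law of cosines on triangle NDL: NL² = 12² + 12² − 2·12·12·cos(30°) = 38.58, so NL ≈ 6.21.
Step 2: By the inverse law of cosines on triangle DNL: cos(∠DNL) = (12² + 6.21² − 12²) / (2·12·6.21) = 38.58/149.08 = 0.2588, so ∠DNL = 75°.

Therefore, the measure of angle ∠DNL = 75°.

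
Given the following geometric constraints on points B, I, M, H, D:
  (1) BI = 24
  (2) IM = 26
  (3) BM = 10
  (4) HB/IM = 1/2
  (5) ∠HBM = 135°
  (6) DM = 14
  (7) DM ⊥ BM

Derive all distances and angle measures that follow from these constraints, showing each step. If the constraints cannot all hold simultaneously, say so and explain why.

The constraints are consistent.

From the given relations:
  HB = 1/2·IM = 1/2·26 = 13

Step 1: From BM = 10, MD = 14, and ∠BMD = 90°, by the law of cosines:
  BD² = BM² + MD² - 2·BM·MD·cos(90°) = 100 + 196 - 0 = 296
  BD = 2·√74

Step 2: From MB = 10, BH = 13, and ∠MBH = 135°, by the law of cosines:
  MH² = MB² + BH² - 2·MB·BH·cos(135°) = 100 + 169 + 183.8 = 452.8
  MH ≈ 21.28

Step 3: From BI = 24, BM = 10, IM = 26, by the inverse law of cosines:
  cos(∠IBM) = (BI² + BM² - IM²) / (2·BI·BM)
  ∠IBM = 90°

Step 4: From IB = 24, IM = 26, BM = 10, by the inverse law of cosines:
  cos(∠BIM) = (IB² + IM² - BM²) / (2·IB·IM)
  ∠BIM = 22.62°

Step 5: From MB = 10, MI = 26, BI = 24, by the inverse law of cosines:
  cos(∠BMI) = (MB² + MI² - BI²) / (2·MB·MI)
  ∠BMI = 67.38°

Step 6: From BD = 2·√74, BM = 10, DM = 14, by the inverse law of cosines:
  cos(∠DBM) = (BD² + BM² - DM²) / (2·BD·BM)
  ∠DBM = 54.46°

Step 7: From MB = 10, MH = 21.28, BH = 13, by the inverse law of cosines:
  cos(∠BMH) = (MB² + MH² - BH²) / (2·MB·MH)
  ∠BMH = 25.59°

Step 8: From HB = 13, HM = 21.28, BM = 10, by the inverse law of cosines:
  cos(∠BHM) = (HB² + HM² - BM²) / (2·HB·HM)
  ∠BHM = 19.41°

Step 9: From DB = 2·√74, DM = 14, BM = 10, by the inverse law of cosines:
  cos(∠BDM) = (DB² + DM² - BM²) / (2·DB·DM)
  ∠BDM = 35.54°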